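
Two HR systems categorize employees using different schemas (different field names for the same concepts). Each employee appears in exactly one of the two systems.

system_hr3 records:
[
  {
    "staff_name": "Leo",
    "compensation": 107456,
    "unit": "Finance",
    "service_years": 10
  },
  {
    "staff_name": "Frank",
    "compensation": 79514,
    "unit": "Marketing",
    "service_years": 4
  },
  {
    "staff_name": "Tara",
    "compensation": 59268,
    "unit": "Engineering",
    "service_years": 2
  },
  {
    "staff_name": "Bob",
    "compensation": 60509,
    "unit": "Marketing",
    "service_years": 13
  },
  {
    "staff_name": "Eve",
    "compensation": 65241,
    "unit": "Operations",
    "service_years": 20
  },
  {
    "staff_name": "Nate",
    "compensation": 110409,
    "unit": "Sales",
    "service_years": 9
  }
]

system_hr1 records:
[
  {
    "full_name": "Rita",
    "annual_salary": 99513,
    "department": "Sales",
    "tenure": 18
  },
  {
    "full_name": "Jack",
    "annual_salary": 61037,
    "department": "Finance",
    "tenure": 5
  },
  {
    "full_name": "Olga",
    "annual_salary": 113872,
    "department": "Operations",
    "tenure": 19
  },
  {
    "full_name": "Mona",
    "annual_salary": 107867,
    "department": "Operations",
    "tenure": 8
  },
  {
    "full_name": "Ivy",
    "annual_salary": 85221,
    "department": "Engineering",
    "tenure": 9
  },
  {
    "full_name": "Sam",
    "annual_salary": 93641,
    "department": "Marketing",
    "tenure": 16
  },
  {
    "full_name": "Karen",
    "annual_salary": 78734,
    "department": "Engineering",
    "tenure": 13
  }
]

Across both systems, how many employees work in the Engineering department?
3

Schema mapping: "unit" (system_hr3) = "department" (system_hr1) = department

Engineering employees in system_hr3: 1
Engineering employees in system_hr1: 2

Total in Engineering: 1 + 2 = 3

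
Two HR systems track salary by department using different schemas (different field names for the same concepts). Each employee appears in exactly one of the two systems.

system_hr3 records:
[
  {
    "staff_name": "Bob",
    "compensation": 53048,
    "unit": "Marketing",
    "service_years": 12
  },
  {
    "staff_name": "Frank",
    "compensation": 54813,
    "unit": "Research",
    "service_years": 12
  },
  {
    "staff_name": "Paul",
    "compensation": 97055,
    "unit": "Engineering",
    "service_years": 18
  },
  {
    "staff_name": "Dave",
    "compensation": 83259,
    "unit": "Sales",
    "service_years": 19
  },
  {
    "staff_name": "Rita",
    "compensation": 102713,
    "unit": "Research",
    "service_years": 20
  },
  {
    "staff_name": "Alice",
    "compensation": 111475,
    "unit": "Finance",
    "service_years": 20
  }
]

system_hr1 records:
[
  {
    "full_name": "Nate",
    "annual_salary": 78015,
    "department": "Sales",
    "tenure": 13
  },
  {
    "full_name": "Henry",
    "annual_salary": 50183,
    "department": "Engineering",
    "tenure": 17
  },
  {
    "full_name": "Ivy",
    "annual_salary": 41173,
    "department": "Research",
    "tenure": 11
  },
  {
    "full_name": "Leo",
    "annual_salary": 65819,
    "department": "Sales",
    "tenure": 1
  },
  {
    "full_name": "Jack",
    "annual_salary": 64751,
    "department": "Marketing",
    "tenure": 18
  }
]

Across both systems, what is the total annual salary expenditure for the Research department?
198699

Schema mappings:
- "unit" (system_hr3) = "department" (system_hr1) = department
- "compensation" (system_hr3) = "annual_salary" (system_hr1) = salary

Research salaries from system_hr3: 157526
Research salaries from system_hr1: 41173

Total: 157526 + 41173 = 198699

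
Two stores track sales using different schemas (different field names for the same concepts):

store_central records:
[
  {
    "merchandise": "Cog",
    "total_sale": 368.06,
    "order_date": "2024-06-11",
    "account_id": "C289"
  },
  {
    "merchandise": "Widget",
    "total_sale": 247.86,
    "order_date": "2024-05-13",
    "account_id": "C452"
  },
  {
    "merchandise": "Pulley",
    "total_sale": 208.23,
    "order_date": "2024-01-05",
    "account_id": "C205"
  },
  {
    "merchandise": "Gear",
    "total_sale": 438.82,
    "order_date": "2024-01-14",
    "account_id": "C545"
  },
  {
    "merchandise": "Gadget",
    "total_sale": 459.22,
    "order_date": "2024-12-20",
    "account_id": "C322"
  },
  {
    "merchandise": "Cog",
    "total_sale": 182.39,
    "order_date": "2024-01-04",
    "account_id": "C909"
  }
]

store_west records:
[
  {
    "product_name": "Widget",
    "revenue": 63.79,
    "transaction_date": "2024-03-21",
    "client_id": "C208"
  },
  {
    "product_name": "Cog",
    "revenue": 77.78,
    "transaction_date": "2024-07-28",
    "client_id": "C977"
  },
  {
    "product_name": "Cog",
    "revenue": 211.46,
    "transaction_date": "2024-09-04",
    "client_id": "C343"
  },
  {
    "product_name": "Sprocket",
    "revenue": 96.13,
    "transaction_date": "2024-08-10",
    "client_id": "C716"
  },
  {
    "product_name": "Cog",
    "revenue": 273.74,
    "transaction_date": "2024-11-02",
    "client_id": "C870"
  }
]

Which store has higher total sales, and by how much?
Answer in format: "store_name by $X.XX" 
store_central by $1181.68

Schema mapping: "total_sale" (store_central) = "revenue" (store_west) = sale amount

Total for store_central: 1904.58
Total for store_west: 722.90

Difference: |1904.58 - 722.90| = 1181.68
store_central has higher sales by $1181.68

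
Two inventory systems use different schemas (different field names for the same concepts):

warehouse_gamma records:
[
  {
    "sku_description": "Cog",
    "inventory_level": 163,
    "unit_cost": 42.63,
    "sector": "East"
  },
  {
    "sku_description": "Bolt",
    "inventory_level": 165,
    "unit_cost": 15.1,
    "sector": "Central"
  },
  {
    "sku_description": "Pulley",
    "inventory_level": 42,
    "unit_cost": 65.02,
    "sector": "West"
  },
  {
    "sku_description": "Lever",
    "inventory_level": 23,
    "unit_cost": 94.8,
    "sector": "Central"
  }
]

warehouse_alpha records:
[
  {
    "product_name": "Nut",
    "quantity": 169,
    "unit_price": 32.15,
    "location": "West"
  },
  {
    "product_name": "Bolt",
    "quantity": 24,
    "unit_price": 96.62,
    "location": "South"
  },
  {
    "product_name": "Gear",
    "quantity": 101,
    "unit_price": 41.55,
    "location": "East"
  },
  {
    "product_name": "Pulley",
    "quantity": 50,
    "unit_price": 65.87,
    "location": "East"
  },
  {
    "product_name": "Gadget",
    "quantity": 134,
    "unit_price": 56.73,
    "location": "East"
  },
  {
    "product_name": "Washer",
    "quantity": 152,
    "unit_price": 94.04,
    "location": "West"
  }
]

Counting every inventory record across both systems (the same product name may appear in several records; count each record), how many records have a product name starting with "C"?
1

Schema mapping: "sku_description" (warehouse_gamma) = "product_name" (warehouse_alpha) = product name

Records with product name starting with "C" in warehouse_gamma: 1
Records with product name starting with "C" in warehouse_alpha: 0

Total: 1 + 0 = 1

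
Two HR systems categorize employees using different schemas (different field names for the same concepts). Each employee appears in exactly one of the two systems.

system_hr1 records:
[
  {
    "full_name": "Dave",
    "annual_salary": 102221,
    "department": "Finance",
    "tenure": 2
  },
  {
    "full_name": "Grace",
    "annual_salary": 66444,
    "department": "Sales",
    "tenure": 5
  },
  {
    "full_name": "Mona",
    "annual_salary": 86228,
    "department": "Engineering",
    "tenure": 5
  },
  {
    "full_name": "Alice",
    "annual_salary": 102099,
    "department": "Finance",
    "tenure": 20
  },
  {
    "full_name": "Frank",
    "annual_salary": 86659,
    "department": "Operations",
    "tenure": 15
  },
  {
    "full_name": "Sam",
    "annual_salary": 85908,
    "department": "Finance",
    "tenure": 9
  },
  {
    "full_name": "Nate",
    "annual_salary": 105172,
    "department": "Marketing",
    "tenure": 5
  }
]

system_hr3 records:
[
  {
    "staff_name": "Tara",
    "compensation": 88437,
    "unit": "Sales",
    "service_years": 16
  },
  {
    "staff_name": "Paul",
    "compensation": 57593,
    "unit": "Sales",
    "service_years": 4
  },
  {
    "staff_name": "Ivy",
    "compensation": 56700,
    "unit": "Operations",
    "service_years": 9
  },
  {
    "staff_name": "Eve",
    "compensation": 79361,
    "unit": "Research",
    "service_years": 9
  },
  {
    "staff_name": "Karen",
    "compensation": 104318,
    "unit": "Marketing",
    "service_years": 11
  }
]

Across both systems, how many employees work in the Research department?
1

Schema mapping: "department" (system_hr1) = "unit" (system_hr3) = department

Research employees in system_hr1: 0
Research employees in system_hr3: 1

Total in Research: 0 + 1 = 1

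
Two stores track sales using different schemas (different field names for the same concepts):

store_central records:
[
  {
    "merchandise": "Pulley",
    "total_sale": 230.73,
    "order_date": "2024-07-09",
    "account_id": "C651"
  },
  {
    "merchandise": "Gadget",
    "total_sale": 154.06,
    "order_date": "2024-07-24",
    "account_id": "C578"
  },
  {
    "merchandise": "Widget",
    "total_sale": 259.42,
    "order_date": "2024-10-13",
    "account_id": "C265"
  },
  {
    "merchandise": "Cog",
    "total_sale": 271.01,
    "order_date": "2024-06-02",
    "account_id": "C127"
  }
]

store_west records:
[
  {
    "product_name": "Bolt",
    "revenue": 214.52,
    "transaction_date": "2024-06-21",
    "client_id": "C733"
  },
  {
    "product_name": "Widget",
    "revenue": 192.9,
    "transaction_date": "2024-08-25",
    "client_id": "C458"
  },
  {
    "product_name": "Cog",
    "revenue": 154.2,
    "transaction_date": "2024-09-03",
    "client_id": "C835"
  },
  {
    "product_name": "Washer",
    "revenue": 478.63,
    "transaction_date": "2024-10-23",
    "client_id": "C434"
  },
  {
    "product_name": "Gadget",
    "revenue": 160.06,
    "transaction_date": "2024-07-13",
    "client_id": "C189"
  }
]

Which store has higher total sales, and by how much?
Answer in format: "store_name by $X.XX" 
store_west by $285.09

Schema mapping: "total_sale" (store_central) = "revenue" (store_west) = sale amount

Total for store_central: 915.22
Total for store_west: 1200.31

Difference: |915.22 - 1200.31| = 285.09
store_west has higher sales by $285.09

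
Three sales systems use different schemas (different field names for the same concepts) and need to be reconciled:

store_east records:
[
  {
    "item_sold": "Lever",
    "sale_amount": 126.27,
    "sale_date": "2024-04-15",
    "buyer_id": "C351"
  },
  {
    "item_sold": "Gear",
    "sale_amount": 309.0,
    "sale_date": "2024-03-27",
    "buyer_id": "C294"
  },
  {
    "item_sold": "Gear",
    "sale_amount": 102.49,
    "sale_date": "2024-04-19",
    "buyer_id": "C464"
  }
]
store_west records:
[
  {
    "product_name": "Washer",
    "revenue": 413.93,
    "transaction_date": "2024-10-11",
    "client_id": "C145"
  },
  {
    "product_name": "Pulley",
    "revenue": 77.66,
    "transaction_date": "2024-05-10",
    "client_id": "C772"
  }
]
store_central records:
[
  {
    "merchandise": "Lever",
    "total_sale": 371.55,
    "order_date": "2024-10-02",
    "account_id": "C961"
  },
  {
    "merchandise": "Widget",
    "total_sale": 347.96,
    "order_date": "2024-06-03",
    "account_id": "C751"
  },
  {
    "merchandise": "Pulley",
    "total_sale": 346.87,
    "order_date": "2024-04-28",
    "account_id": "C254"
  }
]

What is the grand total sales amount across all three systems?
2095.73

Schema reconciliation - all amount fields map to sale amount:

store_east (sale_amount): 537.76
store_west (revenue): 491.59
store_central (total_sale): 1066.38

Grand total: 2095.73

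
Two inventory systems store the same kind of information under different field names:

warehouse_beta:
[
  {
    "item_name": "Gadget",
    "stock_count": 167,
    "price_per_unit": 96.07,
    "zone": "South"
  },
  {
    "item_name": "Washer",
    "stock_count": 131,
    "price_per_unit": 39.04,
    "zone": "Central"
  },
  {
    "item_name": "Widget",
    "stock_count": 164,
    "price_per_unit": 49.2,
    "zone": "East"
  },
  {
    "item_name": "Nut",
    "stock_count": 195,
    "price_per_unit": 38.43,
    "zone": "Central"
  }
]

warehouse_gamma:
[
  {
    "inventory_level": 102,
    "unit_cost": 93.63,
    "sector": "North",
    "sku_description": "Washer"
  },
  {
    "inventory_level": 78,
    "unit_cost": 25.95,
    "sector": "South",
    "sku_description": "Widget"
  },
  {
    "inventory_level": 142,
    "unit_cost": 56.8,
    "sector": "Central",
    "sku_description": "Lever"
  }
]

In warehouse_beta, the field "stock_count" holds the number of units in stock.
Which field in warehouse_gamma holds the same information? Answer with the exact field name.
inventory_level

In warehouse_beta, "stock_count" holds the number of units in stock.
The fields in warehouse_gamma are: "inventory_level", "unit_cost", "sector", "sku_description".
"inventory_level" is the match: the name refers to the same concept and its values are whole-number counts (e.g. 102, 78).
The other fields ("unit_cost", "sector", "sku_description") hold different kinds of data.

So "stock_count" in warehouse_beta corresponds to "inventory_level" in warehouse_gamma.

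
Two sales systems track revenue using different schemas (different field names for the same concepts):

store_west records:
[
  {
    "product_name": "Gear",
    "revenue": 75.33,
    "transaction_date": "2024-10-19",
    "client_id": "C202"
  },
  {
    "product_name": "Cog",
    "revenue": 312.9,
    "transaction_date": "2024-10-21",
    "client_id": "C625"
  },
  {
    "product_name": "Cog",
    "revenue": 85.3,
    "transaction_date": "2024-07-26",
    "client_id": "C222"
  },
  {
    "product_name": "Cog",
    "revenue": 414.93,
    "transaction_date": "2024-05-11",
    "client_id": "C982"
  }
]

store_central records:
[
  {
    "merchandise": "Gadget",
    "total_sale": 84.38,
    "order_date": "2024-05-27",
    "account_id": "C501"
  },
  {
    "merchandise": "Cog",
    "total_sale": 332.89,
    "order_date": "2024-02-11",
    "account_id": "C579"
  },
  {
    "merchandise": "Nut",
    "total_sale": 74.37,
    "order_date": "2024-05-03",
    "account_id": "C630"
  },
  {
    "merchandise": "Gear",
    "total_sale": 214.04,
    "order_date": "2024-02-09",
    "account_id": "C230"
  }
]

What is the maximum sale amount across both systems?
414.93

Reconcile: "revenue" (store_west) = "total_sale" (store_central) = sale amount

Maximum in store_west: 414.93
Maximum in store_central: 332.89

Overall maximum: max(414.93, 332.89) = 414.93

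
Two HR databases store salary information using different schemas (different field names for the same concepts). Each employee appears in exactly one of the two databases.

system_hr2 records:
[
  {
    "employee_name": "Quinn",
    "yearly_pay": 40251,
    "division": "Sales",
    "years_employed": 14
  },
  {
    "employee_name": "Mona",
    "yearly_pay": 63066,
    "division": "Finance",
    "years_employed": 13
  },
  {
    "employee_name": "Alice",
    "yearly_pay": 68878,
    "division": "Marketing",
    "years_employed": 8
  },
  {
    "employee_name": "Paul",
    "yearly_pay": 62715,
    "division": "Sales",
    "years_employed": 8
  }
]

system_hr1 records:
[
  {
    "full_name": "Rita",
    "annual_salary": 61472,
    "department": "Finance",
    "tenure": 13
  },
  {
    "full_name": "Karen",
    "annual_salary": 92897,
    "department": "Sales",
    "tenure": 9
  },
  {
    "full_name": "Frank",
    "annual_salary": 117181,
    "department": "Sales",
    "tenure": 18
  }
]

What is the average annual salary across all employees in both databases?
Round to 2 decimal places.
72351.43

Schema mapping: "yearly_pay" (system_hr2) = "annual_salary" (system_hr1) = annual salary

All salaries: [40251, 63066, 68878, 62715, 61472, 92897, 117181]
Sum: 506460
Count: 7
Average: 506460 / 7 = 72351.43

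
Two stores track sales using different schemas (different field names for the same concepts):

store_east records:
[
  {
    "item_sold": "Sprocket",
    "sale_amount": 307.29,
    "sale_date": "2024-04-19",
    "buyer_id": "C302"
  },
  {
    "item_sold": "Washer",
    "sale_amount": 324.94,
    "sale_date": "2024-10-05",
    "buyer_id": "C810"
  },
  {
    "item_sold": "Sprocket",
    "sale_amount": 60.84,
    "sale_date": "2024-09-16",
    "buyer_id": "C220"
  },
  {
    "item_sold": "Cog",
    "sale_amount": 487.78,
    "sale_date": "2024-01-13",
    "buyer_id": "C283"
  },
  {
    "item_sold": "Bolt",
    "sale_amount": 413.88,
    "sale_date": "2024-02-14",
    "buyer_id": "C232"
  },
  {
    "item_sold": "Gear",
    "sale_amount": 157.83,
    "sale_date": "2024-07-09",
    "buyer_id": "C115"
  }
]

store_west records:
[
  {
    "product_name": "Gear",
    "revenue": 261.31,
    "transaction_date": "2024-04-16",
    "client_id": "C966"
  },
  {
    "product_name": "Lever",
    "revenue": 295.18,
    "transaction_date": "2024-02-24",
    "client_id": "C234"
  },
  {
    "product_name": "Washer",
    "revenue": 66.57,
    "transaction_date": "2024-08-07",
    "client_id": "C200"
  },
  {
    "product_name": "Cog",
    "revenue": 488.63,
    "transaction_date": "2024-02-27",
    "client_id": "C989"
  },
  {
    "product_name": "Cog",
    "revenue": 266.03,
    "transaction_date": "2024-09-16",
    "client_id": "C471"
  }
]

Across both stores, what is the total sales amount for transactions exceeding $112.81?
3002.87

Schema mapping: "sale_amount" (store_east) = "revenue" (store_west) = sale amount

Sum of sales > $112.81 in store_east: 1691.72
Sum of sales > $112.81 in store_west: 1311.15

Total: 1691.72 + 1311.15 = 3002.87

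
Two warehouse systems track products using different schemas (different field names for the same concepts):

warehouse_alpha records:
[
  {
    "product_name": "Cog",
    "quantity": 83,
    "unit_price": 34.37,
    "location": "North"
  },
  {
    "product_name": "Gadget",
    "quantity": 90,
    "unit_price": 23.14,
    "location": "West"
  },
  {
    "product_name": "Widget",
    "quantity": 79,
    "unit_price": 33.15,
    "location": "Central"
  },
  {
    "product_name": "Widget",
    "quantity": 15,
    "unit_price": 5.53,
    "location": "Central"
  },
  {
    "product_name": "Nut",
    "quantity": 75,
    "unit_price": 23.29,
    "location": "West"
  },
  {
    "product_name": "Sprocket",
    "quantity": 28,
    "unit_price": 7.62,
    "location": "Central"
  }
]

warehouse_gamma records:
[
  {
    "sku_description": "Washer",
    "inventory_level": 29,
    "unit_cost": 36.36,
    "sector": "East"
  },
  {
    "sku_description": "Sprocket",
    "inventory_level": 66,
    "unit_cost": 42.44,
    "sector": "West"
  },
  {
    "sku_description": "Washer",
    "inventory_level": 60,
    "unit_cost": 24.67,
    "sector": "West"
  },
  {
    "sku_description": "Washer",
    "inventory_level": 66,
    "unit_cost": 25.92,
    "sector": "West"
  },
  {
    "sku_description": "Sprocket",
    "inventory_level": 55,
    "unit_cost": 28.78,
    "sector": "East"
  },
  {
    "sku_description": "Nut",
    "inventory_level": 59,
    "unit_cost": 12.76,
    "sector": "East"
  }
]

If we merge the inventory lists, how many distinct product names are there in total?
6

Schema mapping: "product_name" (warehouse_alpha) = "sku_description" (warehouse_gamma) = product name

Products in warehouse_alpha: ['Cog', 'Gadget', 'Nut', 'Sprocket', 'Widget']
Products in warehouse_gamma: ['Nut', 'Sprocket', 'Washer']

Union (unique products): ['Cog', 'Gadget', 'Nut', 'Sprocket', 'Washer', 'Widget']
Count: 6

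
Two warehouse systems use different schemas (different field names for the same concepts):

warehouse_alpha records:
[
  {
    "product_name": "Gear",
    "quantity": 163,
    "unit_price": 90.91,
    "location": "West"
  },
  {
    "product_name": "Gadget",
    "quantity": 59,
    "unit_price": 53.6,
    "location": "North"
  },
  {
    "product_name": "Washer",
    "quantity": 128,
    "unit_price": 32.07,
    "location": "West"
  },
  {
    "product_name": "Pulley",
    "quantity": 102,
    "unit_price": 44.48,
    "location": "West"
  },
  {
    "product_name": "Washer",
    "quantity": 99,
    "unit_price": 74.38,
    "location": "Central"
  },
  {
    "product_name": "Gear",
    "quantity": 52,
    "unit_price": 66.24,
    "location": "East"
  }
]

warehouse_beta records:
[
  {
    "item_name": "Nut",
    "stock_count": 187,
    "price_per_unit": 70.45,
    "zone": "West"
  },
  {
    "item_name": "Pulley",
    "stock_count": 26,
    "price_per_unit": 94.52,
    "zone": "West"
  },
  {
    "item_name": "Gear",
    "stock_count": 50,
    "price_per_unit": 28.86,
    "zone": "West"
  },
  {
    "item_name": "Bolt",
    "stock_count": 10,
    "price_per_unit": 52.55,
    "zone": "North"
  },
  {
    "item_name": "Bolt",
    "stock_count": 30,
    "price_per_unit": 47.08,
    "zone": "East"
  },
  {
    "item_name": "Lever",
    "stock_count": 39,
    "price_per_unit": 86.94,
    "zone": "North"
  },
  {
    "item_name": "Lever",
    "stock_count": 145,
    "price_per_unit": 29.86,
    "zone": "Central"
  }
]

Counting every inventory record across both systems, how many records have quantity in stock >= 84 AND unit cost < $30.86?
1

Schema mappings:
- "quantity" (warehouse_alpha) = "stock_count" (warehouse_beta) = quantity
- "unit_price" (warehouse_alpha) = "price_per_unit" (warehouse_beta) = unit cost

Records meeting both conditions in warehouse_alpha: 0
Records meeting both conditions in warehouse_beta: 1

Total: 0 + 1 = 1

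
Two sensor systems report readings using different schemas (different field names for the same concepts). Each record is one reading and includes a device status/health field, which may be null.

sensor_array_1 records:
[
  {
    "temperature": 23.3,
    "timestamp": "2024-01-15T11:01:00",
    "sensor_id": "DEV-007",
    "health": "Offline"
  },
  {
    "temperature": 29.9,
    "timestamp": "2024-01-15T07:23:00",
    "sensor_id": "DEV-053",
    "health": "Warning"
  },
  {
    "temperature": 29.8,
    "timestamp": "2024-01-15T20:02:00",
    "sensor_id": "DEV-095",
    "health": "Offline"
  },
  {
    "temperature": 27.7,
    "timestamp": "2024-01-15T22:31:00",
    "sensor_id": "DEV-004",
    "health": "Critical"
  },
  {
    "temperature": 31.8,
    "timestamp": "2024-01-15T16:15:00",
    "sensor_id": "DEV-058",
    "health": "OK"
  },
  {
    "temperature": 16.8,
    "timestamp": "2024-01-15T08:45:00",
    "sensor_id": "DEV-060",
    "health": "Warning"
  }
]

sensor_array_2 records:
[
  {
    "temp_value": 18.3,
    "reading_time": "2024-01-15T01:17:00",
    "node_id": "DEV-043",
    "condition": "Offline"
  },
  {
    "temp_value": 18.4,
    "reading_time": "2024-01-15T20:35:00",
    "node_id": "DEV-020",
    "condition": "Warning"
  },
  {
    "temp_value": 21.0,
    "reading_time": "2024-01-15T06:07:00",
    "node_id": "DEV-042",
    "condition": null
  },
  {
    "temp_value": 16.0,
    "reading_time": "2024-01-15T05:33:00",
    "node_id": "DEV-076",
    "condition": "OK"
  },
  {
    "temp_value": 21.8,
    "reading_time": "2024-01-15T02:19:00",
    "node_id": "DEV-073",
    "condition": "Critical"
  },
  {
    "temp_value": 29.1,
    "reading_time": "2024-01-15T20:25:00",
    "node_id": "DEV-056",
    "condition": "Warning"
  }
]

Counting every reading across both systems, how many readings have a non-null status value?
11

Schema mapping: "health" (sensor_array_1) = "condition" (sensor_array_2) = status

Non-null in sensor_array_1: 6
Non-null in sensor_array_2: 5

Total non-null: 6 + 5 = 11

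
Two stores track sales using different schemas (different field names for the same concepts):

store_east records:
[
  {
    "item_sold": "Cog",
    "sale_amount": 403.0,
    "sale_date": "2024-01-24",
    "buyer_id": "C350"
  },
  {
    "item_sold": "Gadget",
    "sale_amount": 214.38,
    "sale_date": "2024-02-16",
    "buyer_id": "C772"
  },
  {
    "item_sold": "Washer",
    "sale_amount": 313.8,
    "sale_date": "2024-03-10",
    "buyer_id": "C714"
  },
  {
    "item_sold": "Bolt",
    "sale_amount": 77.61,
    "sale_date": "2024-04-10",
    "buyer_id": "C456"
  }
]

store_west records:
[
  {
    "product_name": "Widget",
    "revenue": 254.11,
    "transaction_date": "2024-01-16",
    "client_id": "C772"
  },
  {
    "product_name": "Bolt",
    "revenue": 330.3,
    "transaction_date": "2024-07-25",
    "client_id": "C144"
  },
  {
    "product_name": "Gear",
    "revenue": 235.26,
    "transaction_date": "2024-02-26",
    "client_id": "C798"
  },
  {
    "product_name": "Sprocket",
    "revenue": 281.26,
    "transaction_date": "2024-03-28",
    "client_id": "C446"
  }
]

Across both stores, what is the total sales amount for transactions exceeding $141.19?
2032.11

Schema mapping: "sale_amount" (store_east) = "revenue" (store_west) = sale amount

Sum of sales > $141.19 in store_east: 931.18
Sum of sales > $141.19 in store_west: 1100.93

Total: 931.18 + 1100.93 = 2032.11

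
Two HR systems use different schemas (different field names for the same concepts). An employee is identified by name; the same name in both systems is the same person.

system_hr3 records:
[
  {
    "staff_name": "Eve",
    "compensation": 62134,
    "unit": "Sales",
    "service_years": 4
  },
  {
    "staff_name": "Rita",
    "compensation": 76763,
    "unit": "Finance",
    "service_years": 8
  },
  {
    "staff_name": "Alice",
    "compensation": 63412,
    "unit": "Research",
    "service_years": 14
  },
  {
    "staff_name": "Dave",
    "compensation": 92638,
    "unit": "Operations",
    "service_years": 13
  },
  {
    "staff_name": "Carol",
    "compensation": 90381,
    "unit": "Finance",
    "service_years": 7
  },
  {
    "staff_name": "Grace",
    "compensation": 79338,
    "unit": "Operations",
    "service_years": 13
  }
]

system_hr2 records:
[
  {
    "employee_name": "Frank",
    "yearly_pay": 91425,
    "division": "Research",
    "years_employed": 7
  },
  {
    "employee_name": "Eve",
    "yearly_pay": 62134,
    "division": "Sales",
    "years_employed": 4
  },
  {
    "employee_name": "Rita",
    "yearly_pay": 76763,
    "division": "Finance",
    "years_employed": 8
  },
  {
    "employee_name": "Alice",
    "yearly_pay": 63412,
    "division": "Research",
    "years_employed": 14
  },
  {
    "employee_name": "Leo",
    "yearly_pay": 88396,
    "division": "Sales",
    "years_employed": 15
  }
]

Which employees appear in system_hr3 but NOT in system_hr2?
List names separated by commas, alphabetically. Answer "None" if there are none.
Carol, Dave, Grace

Schema mapping: "staff_name" (system_hr3) = "employee_name" (system_hr2) = employee name

Names in system_hr3: ['Alice', 'Carol', 'Dave', 'Eve', 'Grace', 'Rita']
Names in system_hr2: ['Alice', 'Eve', 'Frank', 'Leo', 'Rita']

In system_hr3 but not system_hr2: ['Carol', 'Dave', 'Grace']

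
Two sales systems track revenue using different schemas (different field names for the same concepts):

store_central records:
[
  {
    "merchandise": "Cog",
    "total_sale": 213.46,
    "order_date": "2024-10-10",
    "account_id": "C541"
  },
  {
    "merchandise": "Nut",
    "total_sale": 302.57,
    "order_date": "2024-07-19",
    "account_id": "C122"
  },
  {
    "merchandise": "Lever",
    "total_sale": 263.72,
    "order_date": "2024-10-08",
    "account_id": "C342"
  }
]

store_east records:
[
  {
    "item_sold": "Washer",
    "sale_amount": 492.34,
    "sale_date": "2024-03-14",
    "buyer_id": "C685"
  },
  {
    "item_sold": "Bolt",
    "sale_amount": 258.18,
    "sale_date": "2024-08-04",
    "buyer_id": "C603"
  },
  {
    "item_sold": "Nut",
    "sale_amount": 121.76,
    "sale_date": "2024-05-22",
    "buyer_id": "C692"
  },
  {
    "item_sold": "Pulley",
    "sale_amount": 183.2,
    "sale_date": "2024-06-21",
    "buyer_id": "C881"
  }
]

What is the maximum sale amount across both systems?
492.34

Reconcile: "total_sale" (store_central) = "sale_amount" (store_east) = sale amount

Maximum in store_central: 302.57
Maximum in store_east: 492.34

Overall maximum: max(302.57, 492.34) = 492.34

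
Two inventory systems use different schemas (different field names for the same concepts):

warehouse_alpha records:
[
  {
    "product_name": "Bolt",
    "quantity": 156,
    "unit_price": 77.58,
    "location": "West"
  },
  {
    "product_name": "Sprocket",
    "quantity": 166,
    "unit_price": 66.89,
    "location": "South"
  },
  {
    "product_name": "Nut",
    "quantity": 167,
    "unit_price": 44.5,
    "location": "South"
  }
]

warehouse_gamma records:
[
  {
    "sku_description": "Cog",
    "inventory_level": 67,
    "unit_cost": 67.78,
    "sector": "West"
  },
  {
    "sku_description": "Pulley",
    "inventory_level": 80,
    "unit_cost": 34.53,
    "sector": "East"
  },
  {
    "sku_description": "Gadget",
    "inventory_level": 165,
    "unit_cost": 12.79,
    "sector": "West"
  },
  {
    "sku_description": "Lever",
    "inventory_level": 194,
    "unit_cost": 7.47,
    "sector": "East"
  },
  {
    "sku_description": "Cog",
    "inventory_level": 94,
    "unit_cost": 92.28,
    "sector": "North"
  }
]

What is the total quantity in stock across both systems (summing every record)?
1089

To reconcile these schemas, identify the field holding the quantity in stock in each system:
1. In warehouse_alpha it is "quantity"
2. In warehouse_gamma it is "inventory_level"

From warehouse_alpha: 156 + 166 + 167 = 489
From warehouse_gamma: 67 + 80 + 165 + 194 + 94 = 600

Total: 489 + 600 = 1089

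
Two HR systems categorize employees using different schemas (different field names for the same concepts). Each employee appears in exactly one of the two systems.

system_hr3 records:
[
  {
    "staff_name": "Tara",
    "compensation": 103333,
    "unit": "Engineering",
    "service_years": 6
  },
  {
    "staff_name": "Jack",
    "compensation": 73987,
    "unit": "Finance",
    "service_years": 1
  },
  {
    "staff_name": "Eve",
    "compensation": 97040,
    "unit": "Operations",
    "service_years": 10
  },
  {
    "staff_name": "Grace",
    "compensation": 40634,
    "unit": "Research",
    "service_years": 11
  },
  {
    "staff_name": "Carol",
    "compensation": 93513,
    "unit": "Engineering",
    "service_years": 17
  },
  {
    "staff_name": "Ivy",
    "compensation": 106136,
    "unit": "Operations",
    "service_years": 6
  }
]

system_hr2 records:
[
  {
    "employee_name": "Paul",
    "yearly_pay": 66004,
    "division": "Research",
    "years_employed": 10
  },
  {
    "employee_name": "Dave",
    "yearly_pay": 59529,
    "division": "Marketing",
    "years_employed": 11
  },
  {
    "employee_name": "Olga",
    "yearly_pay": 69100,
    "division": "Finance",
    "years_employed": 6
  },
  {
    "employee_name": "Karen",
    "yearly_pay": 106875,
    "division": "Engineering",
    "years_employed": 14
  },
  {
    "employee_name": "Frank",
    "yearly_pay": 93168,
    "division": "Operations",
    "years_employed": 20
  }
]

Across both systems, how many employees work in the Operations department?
3

Schema mapping: "unit" (system_hr3) = "division" (system_hr2) = department

Operations employees in system_hr3: 2
Operations employees in system_hr2: 1

Total in Operations: 2 + 1 = 3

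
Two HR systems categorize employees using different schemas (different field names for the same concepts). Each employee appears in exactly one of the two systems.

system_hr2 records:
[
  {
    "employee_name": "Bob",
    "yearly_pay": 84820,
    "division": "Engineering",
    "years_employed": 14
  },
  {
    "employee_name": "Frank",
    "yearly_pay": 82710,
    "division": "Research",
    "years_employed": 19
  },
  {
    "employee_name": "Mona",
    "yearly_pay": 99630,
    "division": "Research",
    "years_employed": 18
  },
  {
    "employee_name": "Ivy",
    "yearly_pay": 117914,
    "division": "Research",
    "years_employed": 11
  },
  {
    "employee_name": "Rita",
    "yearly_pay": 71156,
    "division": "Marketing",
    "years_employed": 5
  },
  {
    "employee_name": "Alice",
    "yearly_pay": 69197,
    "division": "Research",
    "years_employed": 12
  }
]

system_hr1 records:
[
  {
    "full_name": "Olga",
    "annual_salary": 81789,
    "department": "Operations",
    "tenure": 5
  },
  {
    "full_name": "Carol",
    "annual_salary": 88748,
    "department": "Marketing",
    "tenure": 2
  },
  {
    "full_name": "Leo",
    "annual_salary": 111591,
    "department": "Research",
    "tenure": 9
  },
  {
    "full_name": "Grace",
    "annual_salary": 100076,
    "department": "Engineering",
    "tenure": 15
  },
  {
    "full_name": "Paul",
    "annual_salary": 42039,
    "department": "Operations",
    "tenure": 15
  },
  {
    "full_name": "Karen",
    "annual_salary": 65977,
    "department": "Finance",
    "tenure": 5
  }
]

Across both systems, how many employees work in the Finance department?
1

Schema mapping: "division" (system_hr2) = "department" (system_hr1) = department

Finance employees in system_hr2: 0
Finance employees in system_hr1: 1

Total in Finance: 0 + 1 = 1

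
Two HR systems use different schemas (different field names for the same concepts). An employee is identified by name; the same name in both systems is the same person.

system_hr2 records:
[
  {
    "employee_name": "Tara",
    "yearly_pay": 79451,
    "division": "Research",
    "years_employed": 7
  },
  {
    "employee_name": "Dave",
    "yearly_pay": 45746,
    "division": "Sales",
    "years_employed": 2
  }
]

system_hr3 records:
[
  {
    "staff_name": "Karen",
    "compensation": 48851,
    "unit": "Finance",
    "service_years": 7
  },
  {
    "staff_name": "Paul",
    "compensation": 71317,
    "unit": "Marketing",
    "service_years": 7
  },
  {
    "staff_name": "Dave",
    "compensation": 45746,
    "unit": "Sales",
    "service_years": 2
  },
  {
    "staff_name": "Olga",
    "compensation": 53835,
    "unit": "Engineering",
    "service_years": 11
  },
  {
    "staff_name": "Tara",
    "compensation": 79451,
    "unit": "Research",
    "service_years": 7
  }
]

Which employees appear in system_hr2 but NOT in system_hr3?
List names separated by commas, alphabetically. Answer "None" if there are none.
None

Schema mapping: "employee_name" (system_hr2) = "staff_name" (system_hr3) = employee name

Names in system_hr2: ['Dave', 'Tara']
Names in system_hr3: ['Dave', 'Karen', 'Olga', 'Paul', 'Tara']

In system_hr2 but not system_hr3: None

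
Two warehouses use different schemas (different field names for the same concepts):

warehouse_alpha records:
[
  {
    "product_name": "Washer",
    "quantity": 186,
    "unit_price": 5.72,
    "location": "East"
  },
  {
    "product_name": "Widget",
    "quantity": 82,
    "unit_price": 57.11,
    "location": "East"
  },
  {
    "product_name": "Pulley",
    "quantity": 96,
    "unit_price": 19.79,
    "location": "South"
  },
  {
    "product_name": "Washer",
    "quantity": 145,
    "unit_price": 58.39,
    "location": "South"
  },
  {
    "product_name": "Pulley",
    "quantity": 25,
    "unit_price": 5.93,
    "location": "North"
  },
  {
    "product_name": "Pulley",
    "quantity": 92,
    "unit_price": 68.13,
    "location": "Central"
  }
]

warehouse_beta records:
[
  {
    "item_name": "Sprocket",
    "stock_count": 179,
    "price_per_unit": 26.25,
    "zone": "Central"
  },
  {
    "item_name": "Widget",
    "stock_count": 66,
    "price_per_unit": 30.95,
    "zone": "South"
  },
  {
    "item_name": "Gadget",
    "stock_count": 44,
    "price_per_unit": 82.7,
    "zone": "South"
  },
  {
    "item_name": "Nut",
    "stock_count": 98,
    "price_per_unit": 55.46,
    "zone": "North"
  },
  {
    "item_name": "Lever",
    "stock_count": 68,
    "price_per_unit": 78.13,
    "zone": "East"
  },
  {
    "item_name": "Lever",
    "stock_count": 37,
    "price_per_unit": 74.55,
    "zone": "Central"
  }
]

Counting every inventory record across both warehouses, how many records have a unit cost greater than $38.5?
7

Schema mapping: "unit_price" (warehouse_alpha) = "price_per_unit" (warehouse_beta) = unit cost

Records > $38.5 in warehouse_alpha: 3
Records > $38.5 in warehouse_beta: 4

Total count: 3 + 4 = 7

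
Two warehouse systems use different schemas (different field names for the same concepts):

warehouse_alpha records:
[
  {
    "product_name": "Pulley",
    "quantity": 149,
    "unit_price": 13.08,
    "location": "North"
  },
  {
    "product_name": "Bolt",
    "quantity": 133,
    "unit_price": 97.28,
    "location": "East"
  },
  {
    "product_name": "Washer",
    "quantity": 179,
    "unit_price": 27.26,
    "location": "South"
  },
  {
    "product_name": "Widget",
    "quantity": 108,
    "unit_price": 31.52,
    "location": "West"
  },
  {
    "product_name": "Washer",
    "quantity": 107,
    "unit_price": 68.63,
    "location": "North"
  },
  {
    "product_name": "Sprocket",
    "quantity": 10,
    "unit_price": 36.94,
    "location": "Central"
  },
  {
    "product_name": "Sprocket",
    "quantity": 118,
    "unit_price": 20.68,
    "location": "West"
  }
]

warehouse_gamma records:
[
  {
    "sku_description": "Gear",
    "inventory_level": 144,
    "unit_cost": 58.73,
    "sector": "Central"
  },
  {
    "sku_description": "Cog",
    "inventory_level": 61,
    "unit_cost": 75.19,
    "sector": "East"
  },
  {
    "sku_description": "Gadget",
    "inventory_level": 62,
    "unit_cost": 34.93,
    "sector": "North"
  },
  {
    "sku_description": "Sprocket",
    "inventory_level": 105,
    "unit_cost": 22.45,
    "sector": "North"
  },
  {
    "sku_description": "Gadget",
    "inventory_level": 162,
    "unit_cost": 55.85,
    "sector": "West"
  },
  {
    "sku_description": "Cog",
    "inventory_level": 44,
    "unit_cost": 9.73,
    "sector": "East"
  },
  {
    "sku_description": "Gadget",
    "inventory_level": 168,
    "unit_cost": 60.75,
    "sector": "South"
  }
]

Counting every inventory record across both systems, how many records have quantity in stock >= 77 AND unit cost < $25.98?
3

Schema mappings:
- "quantity" (warehouse_alpha) = "inventory_level" (warehouse_gamma) = quantity
- "unit_price" (warehouse_alpha) = "unit_cost" (warehouse_gamma) = unit cost

Records meeting both conditions in warehouse_alpha: 2
Records meeting both conditions in warehouse_gamma: 1

Total: 2 + 1 = 3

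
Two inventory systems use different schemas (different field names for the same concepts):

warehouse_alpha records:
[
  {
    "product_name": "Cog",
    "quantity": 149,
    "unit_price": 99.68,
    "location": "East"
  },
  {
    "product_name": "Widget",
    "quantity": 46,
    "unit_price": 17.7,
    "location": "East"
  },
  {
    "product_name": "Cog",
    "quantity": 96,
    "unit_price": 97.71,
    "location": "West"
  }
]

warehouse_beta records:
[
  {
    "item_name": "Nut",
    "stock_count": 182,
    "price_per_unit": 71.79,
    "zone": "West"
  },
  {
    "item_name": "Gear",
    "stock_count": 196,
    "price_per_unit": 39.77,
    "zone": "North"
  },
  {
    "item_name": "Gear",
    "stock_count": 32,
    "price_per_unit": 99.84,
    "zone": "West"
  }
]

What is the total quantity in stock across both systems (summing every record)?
701

To reconcile these schemas, identify the field holding the quantity in stock in each system:
1. In warehouse_alpha it is "quantity"
2. In warehouse_beta it is "stock_count"

From warehouse_alpha: 149 + 46 + 96 = 291
From warehouse_beta: 182 + 196 + 32 = 410

Total: 291 + 410 = 701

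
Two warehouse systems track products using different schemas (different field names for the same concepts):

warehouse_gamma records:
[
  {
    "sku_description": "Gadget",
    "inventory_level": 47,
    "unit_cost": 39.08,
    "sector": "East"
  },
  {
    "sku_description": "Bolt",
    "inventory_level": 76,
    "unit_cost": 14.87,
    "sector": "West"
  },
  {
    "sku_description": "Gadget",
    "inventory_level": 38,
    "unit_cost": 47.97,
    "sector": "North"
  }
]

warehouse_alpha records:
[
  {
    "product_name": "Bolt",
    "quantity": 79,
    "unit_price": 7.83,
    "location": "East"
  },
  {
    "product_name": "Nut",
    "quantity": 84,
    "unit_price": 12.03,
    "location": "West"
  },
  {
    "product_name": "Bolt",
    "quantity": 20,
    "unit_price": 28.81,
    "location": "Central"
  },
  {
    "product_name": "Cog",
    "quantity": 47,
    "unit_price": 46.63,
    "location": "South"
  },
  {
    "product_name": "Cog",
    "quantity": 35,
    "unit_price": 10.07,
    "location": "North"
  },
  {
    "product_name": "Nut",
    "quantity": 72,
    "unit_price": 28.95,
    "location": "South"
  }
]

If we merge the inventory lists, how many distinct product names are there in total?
4

Schema mapping: "sku_description" (warehouse_gamma) = "product_name" (warehouse_alpha) = product name

Products in warehouse_gamma: ['Bolt', 'Gadget']
Products in warehouse_alpha: ['Bolt', 'Cog', 'Nut']

Union (unique products): ['Bolt', 'Cog', 'Gadget', 'Nut']
Count: 4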